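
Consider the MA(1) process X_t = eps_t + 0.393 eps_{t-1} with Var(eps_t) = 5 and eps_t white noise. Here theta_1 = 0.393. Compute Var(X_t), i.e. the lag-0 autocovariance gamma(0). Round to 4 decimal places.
\gamma(0) = 5.7722

For an MA(q) process X_t = eps_t + sum_i theta_i eps_{t-i} with
Var(eps_t) = sigma^2, the variance is
  gamma(0) = sigma^2 * (1 + sum_i theta_i^2).
  sum_i theta_i^2 = (0.393)^2 = 0.154449.
  gamma(0) = 5 * (1 + 0.154449) = 5 * 1.154449 = 5.772245, which rounds to 5.7722.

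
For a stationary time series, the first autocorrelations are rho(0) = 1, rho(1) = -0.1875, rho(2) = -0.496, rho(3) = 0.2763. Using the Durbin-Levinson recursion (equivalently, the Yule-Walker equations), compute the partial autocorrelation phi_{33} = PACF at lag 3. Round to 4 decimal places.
\phi_{33} = 0.0430

The PACF at lag k is phi_{kk}, the last component of the solution
to the Yule-Walker system G_k phi = r_k where
  (G_k)_{ij} = rho(|i - j|), (r_k)_i = rho(i), i,j = 1..k.
Equivalently, Durbin-Levinson gives phi_{kk} iteratively:
  phi_{11} = rho(1)
  phi_{kk} = [rho(k) - sum_{j=1..k-1} phi_{k-1,j} rho(k-j)]
            / [1 - sum_{j=1..k-1} phi_{k-1,j} rho(j)],
  phi_{k,j} = phi_{k-1,j} - phi_{kk} phi_{k-1,k-j},  j = 1..k-1.
Step k = 1:
  phi_11 = rho(1) = -0.1875.
Step k = 2:
  phi_22 = [rho(2) - phi_11 rho(1)] / [1 - phi_11 rho(1)] = [-0.496 - (-0.1875)(-0.1875)] / [1 - (-0.1875)(-0.1875)]
         = -0.53115625 / 0.96484375 = -0.55051.
  Update: phi_21 = phi_11 - phi_22 phi_11 = -0.1875 - (-0.55051)(-0.1875) = -0.290721.
Step k = 3:
  phi_33 = [rho(3) - phi_21 rho(2) - phi_22 rho(1)] / [1 - phi_21 rho(1) - phi_22 rho(2)]
    numerator   = 0.2763 - (-0.290721)(-0.496) - (-0.55051)(-0.1875) = 0.02888191
    denominator = 1 - (-0.290721)(-0.1875) - (-0.55051)(-0.496) = 0.67243686
  phi_33 = 0.02888191 / 0.67243686 = 0.043.
Therefore phi_{33} = 0.0430.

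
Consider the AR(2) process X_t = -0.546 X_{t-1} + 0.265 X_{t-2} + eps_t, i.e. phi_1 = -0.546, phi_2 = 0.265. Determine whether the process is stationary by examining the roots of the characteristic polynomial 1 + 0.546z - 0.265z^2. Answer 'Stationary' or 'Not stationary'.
\text{Stationary}

The AR(p) characteristic polynomial is P(z) = 1 + 0.546z - 0.265z^2.
Stationarity requires all roots to lie outside the unit circle, i.e. |z| > 1 for every root.
Set 1 + (0.546) z + (-0.265) z^2 = 0, i.e. a z^2 + b z + c = 0 with a = -0.265, b = 0.546, c = 1.
Discriminant D = b^2 - 4ac = (0.546)^2 - 4*(-0.265)*1 = 0.298116 - (-1.06) = 1.358116.
D >= 0, so the roots are real: z = (-b +/- sqrt(D)) / (2a) = (-0.546 +/- 1.165382) / (-0.53).
  z_1 = (-0.546 + 1.165382) / (-0.53) = -1.1686,   |z_1| = 1.1686.
  z_2 = (-0.546 - 1.165382) / (-0.53) = 3.229,   |z_2| = 3.229.
Moduli of all roots: 1.1686, 3.2290.
All moduli strictly greater than 1? Yes.
Verdict: Stationary.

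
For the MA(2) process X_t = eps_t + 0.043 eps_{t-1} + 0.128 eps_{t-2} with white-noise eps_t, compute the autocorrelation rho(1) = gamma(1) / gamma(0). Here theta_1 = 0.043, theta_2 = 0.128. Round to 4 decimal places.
\rho(1) = 0.0476

For an MA(q) process with theta_0 = 1, the autocovariance is
  gamma(k) = sigma^2 * sum_{i=0..q-k} theta_i * theta_{i+k},
and rho(k) = gamma(k) / gamma(0). Sigma^2 cancels.
  numerator   = (1)*(0.043) + (0.043)*(0.128) = 0.048504.
  denominator = (1)^2 + (0.043)^2 + (0.128)^2 = 1.018233.
  rho(1) = 0.048504 / 1.018233 = 0.0476.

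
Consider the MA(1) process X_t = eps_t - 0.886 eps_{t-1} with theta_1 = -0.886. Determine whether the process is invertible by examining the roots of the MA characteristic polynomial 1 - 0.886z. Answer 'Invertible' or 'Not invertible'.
\text{Invertible}

The MA(q) characteristic polynomial is P(z) = 1 - 0.886z.
Invertibility requires all roots to lie outside the unit circle, i.e. |z| > 1 for every root.
This is linear in z: 1 + (-0.886) z = 0  =>  z = -1/(-0.886) = 1.128668,  |z| = 1.128668.
Moduli of all roots: 1.1287.
All moduli strictly greater than 1? Yes.
Verdict: Invertible.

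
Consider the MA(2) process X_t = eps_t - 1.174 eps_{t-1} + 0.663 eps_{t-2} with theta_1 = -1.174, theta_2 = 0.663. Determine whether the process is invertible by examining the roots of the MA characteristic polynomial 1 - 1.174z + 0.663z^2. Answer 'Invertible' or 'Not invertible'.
\text{Invertible}

The MA(q) characteristic polynomial is P(z) = 1 - 1.174z + 0.663z^2.
Invertibility requires all roots to lie outside the unit circle, i.e. |z| > 1 for every root.
Set 1 + (-1.174) z + (0.663) z^2 = 0, i.e. a z^2 + b z + c = 0 with a = 0.663, b = -1.174, c = 1.
Discriminant D = b^2 - 4ac = (-1.174)^2 - 4*(0.663)*1 = 1.378276 - (2.652) = -1.273724.
D < 0, so the roots are the complex-conjugate pair z = (-b +/- i sqrt(-D)) / (2a) = 0.8854 +/- 0.8511i.
For a conjugate pair |z|^2 = z * conj(z) = (product of roots) = c/a = 1/(0.663) = 1.508296, so |z| = sqrt(1.508296) = 1.2281 for both roots.
Moduli of all roots: 1.2281, 1.2281.
All moduli strictly greater than 1? Yes.
Verdict: Invertible.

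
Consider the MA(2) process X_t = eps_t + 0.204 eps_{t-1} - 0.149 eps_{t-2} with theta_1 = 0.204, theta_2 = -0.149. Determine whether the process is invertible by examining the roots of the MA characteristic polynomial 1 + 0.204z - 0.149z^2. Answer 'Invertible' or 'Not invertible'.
\text{Invertible}

The MA(q) characteristic polynomial is P(z) = 1 + 0.204z - 0.149z^2.
Invertibility requires all roots to lie outside the unit circle, i.e. |z| > 1 for every root.
Set 1 + (0.204) z + (-0.149) z^2 = 0, i.e. a z^2 + b z + c = 0 with a = -0.149, b = 0.204, c = 1.
Discriminant D = b^2 - 4ac = (0.204)^2 - 4*(-0.149)*1 = 0.041616 - (-0.596) = 0.637616.
D >= 0, so the roots are real: z = (-b +/- sqrt(D)) / (2a) = (-0.204 +/- 0.798509) / (-0.298).
  z_1 = (-0.204 + 0.798509) / (-0.298) = -1.995,   |z_1| = 1.995.
  z_2 = (-0.204 - 0.798509) / (-0.298) = 3.3641,   |z_2| = 3.3641.
Moduli of all roots: 1.9950, 3.3641.
All moduli strictly greater than 1? Yes.
Verdict: Invertible.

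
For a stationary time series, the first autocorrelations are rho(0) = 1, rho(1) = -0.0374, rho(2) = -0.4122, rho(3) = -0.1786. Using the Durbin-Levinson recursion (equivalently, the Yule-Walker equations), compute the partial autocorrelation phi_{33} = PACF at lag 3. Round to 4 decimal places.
\phi_{33} = -0.2610

The PACF at lag k is phi_{kk}, the last component of the solution
to the Yule-Walker system G_k phi = r_k where
  (G_k)_{ij} = rho(|i - j|), (r_k)_i = rho(i), i,j = 1..k.
Equivalently, Durbin-Levinson gives phi_{kk} iteratively:
  phi_{11} = rho(1)
  phi_{kk} = [rho(k) - sum_{j=1..k-1} phi_{k-1,j} rho(k-j)]
            / [1 - sum_{j=1..k-1} phi_{k-1,j} rho(j)],
  phi_{k,j} = phi_{k-1,j} - phi_{kk} phi_{k-1,k-j},  j = 1..k-1.
Step k = 1:
  phi_11 = rho(1) = -0.0374.
Step k = 2:
  phi_22 = [rho(2) - phi_11 rho(1)] / [1 - phi_11 rho(1)] = [-0.4122 - (-0.0374)(-0.0374)] / [1 - (-0.0374)(-0.0374)]
         = -0.41359876 / 0.99860124 = -0.414178.
  Update: phi_21 = phi_11 - phi_22 phi_11 = -0.0374 - (-0.414178)(-0.0374) = -0.05289.
Step k = 3:
  phi_33 = [rho(3) - phi_21 rho(2) - phi_22 rho(1)] / [1 - phi_21 rho(1) - phi_22 rho(2)]
    numerator   = -0.1786 - (-0.05289)(-0.4122) - (-0.414178)(-0.0374) = -0.21589163
    denominator = 1 - (-0.05289)(-0.0374) - (-0.414178)(-0.4122) = 0.82729769
  phi_33 = -0.21589163 / 0.82729769 = -0.261.
Therefore phi_{33} = -0.2610.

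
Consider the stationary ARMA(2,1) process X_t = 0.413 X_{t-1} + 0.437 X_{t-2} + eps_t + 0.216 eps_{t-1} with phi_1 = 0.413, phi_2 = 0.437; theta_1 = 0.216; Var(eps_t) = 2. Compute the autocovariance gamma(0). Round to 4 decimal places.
\gamma(0) = 7.2982

Multiply the model equation by X_{t-k} and take expectations. With theta_0 = psi_0 = 1 and psi_j the MA(infinity) weights, this gives
  gamma(k) - sum_i phi_i gamma(k-i) = c_k,
  c_k = sigma^2 * sum_{j=k..q} theta_j psi_{j-k}   (c_k = 0 for k > q),
using gamma(-m) = gamma(m).
psi-weights needed (psi_j = theta_j + sum_i phi_i psi_{j-i}):
  psi_1 = theta_1 + phi_1 = 0.216 + (0.413) = 0.629
Right-hand sides:
  c_0 = sigma^2 (1 + theta_1 psi_1) = 2 * (1 + (0.216)(0.629)) = 2 * 1.135864 = 2.271728
  c_1 = sigma^2 theta_1 = 2 * (0.216) = 0.432
  c_2 = 0
Equations for k = 0, 1, 2 (AR order 2, c_2 = 0):
  (E0) gamma(0) = phi_1 gamma(1) + phi_2 gamma(2) + c_0
  (E1) gamma(1) = phi_1 gamma(0) + phi_2 gamma(1) + c_1
  (E2) gamma(2) = phi_1 gamma(1) + phi_2 gamma(0)
From (E1): gamma(1) = A gamma(0) + B with
  A = phi_1 / (1 - phi_2) = 0.413 / 0.563 = 0.73357,   B = c_1 / (1 - phi_2) = 0.432 / 0.563 = 0.767318.
Insert (E2) into (E0): gamma(0) (1 - phi_2^2) = phi_1 (1 + phi_2) gamma(1) + c_0.
  phi_1 (1 + phi_2) = (0.413)(1.437) = 0.593481,   1 - phi_2^2 = 0.809031.
Replace gamma(1) by A gamma(0) + B and collect gamma(0):
  gamma(0) [0.809031 - (0.593481)(0.73357)] = (0.593481)(0.767318) + 2.271728
  gamma(0) * 0.373671 = 2.727117
  gamma(0) = 2.727117 / 0.373671 = 7.298175.
Therefore gamma(0) = 7.2982 (to 4 decimal places).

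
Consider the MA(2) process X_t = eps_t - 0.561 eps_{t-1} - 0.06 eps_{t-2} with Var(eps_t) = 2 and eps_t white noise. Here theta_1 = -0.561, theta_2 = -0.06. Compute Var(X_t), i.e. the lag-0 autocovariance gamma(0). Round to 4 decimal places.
\gamma(0) = 2.6366

For an MA(q) process X_t = eps_t + sum_i theta_i eps_{t-i} with
Var(eps_t) = sigma^2, the variance is
  gamma(0) = sigma^2 * (1 + sum_i theta_i^2).
  sum_i theta_i^2 = (-0.561)^2 + (-0.06)^2 = 0.314721 + 0.0036 = 0.318321.
  gamma(0) = 2 * (1 + 0.318321) = 2 * 1.318321 = 2.636642, which rounds to 2.6366.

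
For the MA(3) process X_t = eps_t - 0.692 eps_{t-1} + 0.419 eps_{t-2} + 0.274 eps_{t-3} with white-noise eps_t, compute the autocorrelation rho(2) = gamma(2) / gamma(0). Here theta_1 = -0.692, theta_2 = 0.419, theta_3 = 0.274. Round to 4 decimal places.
\rho(2) = 0.1326

For an MA(q) process with theta_0 = 1, the autocovariance is
  gamma(k) = sigma^2 * sum_{i=0..q-k} theta_i * theta_{i+k},
and rho(k) = gamma(k) / gamma(0). Sigma^2 cancels.
  numerator   = (1)*(0.419) + (-0.692)*(0.274) = 0.229392.
  denominator = (1)^2 + (-0.692)^2 + (0.419)^2 + (0.274)^2 = 1.729501.
  rho(2) = 0.229392 / 1.729501 = 0.1326.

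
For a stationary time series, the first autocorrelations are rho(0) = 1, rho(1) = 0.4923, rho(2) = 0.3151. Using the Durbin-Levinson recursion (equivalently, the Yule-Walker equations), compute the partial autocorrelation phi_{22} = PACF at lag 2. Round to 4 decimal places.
\phi_{22} = 0.0960

The PACF at lag k is phi_{kk}, the last component of the solution
to the Yule-Walker system G_k phi = r_k where
  (G_k)_{ij} = rho(|i - j|), (r_k)_i = rho(i), i,j = 1..k.
Equivalently, Durbin-Levinson gives phi_{kk} iteratively:
  phi_{11} = rho(1)
  phi_{kk} = [rho(k) - sum_{j=1..k-1} phi_{k-1,j} rho(k-j)]
            / [1 - sum_{j=1..k-1} phi_{k-1,j} rho(j)],
  phi_{k,j} = phi_{k-1,j} - phi_{kk} phi_{k-1,k-j},  j = 1..k-1.
Step k = 1:
  phi_11 = rho(1) = 0.4923.
Step k = 2:
  phi_22 = [rho(2) - phi_11 rho(1)] / [1 - phi_11 rho(1)] = [0.3151 - (0.4923)(0.4923)] / [1 - (0.4923)(0.4923)]
         = 0.07274071 / 0.75764071 = 0.096.
Therefore phi_{22} = 0.0960.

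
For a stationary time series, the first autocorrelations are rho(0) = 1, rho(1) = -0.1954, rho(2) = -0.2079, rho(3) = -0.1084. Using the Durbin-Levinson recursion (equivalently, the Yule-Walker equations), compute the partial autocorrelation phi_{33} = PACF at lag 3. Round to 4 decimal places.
\phi_{33} = -0.2330

The PACF at lag k is phi_{kk}, the last component of the solution
to the Yule-Walker system G_k phi = r_k where
  (G_k)_{ij} = rho(|i - j|), (r_k)_i = rho(i), i,j = 1..k.
Equivalently, Durbin-Levinson gives phi_{kk} iteratively:
  phi_{11} = rho(1)
  phi_{kk} = [rho(k) - sum_{j=1..k-1} phi_{k-1,j} rho(k-j)]
            / [1 - sum_{j=1..k-1} phi_{k-1,j} rho(j)],
  phi_{k,j} = phi_{k-1,j} - phi_{kk} phi_{k-1,k-j},  j = 1..k-1.
Step k = 1:
  phi_11 = rho(1) = -0.1954.
Step k = 2:
  phi_22 = [rho(2) - phi_11 rho(1)] / [1 - phi_11 rho(1)] = [-0.2079 - (-0.1954)(-0.1954)] / [1 - (-0.1954)(-0.1954)]
         = -0.24608116 / 0.96181884 = -0.25585.
  Update: phi_21 = phi_11 - phi_22 phi_11 = -0.1954 - (-0.25585)(-0.1954) = -0.245393.
Step k = 3:
  phi_33 = [rho(3) - phi_21 rho(2) - phi_22 rho(1)] / [1 - phi_21 rho(1) - phi_22 rho(2)]
    numerator   = -0.1084 - (-0.245393)(-0.2079) - (-0.25585)(-0.1954) = -0.20941027
    denominator = 1 - (-0.245393)(-0.1954) - (-0.25585)(-0.2079) = 0.89885902
  phi_33 = -0.20941027 / 0.89885902 = -0.233.
Therefore phi_{33} = -0.2330.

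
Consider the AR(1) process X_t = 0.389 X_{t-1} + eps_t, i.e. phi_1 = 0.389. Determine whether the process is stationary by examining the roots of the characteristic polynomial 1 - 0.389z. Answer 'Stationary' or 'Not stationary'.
\text{Stationary}

The AR(p) characteristic polynomial is P(z) = 1 - 0.389z.
Stationarity requires all roots to lie outside the unit circle, i.e. |z| > 1 for every root.
This is linear in z: 1 + (-0.389) z = 0  =>  z = -1/(-0.389) = 2.570694,  |z| = 2.570694.
Moduli of all roots: 2.5707.
All moduli strictly greater than 1? Yes.
Verdict: Stationary.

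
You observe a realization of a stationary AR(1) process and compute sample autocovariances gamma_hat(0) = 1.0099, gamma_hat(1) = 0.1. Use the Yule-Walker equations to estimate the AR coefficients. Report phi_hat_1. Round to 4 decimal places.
\hat\phi_{1} = 0.0990

The Yule-Walker equations for an AR(p) process read, in matrix form,
  Gamma_p phi = r_p,   with   (Gamma_p)_{ij} = gamma(|i - j|),
                       (r_p)_i = gamma(i),   i,j = 1..p.
Substitute the sample gammas (Toeplitz matrix and right-hand side of size 1):
  Gamma_p = [[1.0099]]
  r_p     = [0.1]
With p = 1 this is the single equation gamma(0) phi_1 = gamma(1):
  phi_hat_1 = gamma(1) / gamma(0) = 0.1 / 1.0099 = 0.0990.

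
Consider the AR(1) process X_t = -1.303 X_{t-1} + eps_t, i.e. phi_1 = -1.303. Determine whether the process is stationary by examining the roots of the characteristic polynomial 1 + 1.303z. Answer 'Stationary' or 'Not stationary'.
\text{Not stationary}

The AR(p) characteristic polynomial is P(z) = 1 + 1.303z.
Stationarity requires all roots to lie outside the unit circle, i.e. |z| > 1 for every root.
This is linear in z: 1 + (1.303) z = 0  =>  z = -1/(1.303) = -0.76746,  |z| = 0.76746.
Moduli of all roots: 0.7675.
All moduli strictly greater than 1? No.
Verdict: Not stationary.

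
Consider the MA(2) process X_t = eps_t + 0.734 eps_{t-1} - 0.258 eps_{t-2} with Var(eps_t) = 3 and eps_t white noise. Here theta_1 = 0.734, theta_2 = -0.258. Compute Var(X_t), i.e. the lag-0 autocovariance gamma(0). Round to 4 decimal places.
\gamma(0) = 4.8160

For an MA(q) process X_t = eps_t + sum_i theta_i eps_{t-i} with
Var(eps_t) = sigma^2, the variance is
  gamma(0) = sigma^2 * (1 + sum_i theta_i^2).
  sum_i theta_i^2 = (0.734)^2 + (-0.258)^2 = 0.538756 + 0.066564 = 0.60532.
  gamma(0) = 3 * (1 + 0.60532) = 3 * 1.60532 = 4.81596, which rounds to 4.8160.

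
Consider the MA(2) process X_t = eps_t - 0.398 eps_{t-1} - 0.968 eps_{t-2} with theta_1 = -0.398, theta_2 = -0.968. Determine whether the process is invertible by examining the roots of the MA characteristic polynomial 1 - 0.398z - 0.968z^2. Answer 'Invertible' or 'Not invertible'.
\text{Not invertible}

The MA(q) characteristic polynomial is P(z) = 1 - 0.398z - 0.968z^2.
Invertibility requires all roots to lie outside the unit circle, i.e. |z| > 1 for every root.
Set 1 + (-0.398) z + (-0.968) z^2 = 0, i.e. a z^2 + b z + c = 0 with a = -0.968, b = -0.398, c = 1.
Discriminant D = b^2 - 4ac = (-0.398)^2 - 4*(-0.968)*1 = 0.158404 - (-3.872) = 4.030404.
D >= 0, so the roots are real: z = (-b +/- sqrt(D)) / (2a) = (0.398 +/- 2.007587) / (-1.936).
  z_1 = (0.398 + 2.007587) / (-1.936) = -1.2426,   |z_1| = 1.2426.
  z_2 = (0.398 - 2.007587) / (-1.936) = 0.8314,   |z_2| = 0.8314.
Moduli of all roots: 1.2426, 0.8314.
All moduli strictly greater than 1? No.
Verdict: Not invertible.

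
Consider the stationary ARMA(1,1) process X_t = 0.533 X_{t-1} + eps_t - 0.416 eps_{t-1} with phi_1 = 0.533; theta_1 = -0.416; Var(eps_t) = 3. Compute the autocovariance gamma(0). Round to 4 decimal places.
\gamma(0) = 3.0574

Multiply the model equation by X_{t-k} and take expectations. With theta_0 = psi_0 = 1 and psi_j the MA(infinity) weights, this gives
  gamma(k) - sum_i phi_i gamma(k-i) = c_k,
  c_k = sigma^2 * sum_{j=k..q} theta_j psi_{j-k}   (c_k = 0 for k > q),
using gamma(-m) = gamma(m).
psi-weights needed (psi_j = theta_j + sum_i phi_i psi_{j-i}):
  psi_1 = theta_1 + phi_1 = -0.416 + (0.533) = 0.117
Right-hand sides:
  c_0 = sigma^2 (1 + theta_1 psi_1) = 3 * (1 + (-0.416)(0.117)) = 3 * 0.951328 = 2.853984
  c_1 = sigma^2 theta_1 = 3 * (-0.416) = -1.248
  c_2 = 0
Equations for k = 0 and k = 1 (AR order 1):
  gamma(0) = phi_1 gamma(1) + c_0
  gamma(1) = phi_1 gamma(0) + c_1
Substituting the second into the first: gamma(0) (1 - phi_1^2) = c_0 + phi_1 c_1, so
  gamma(0) = (c_0 + phi_1 c_1) / (1 - phi_1^2) = (2.853984 + (0.533)(-1.248)) / (1 - (0.533)^2) = 2.1888 / 0.715911 = 3.057363.
Therefore gamma(0) = 3.0574 (to 4 decimal places).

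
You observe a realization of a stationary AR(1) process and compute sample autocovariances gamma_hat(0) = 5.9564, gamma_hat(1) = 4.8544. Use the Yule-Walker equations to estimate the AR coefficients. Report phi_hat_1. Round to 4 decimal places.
\hat\phi_{1} = 0.8150

The Yule-Walker equations for an AR(p) process read, in matrix form,
  Gamma_p phi = r_p,   with   (Gamma_p)_{ij} = gamma(|i - j|),
                       (r_p)_i = gamma(i),   i,j = 1..p.
Substitute the sample gammas (Toeplitz matrix and right-hand side of size 1):
  Gamma_p = [[5.9564]]
  r_p     = [4.8544]
With p = 1 this is the single equation gamma(0) phi_1 = gamma(1):
  phi_hat_1 = gamma(1) / gamma(0) = 4.8544 / 5.9564 = 0.8150.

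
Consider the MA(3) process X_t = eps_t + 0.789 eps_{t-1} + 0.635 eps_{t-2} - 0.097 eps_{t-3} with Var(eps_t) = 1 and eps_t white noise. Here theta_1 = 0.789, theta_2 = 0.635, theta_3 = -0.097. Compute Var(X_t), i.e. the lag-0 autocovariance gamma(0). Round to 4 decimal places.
\gamma(0) = 2.0352

For an MA(q) process X_t = eps_t + sum_i theta_i eps_{t-i} with
Var(eps_t) = sigma^2, the variance is
  gamma(0) = sigma^2 * (1 + sum_i theta_i^2).
  sum_i theta_i^2 = (0.789)^2 + (0.635)^2 + (-0.097)^2 = 0.622521 + 0.403225 + 0.009409 = 1.035155.
  gamma(0) = 1 * (1 + 1.035155) = 1 * 2.035155 = 2.035155, which rounds to 2.0352.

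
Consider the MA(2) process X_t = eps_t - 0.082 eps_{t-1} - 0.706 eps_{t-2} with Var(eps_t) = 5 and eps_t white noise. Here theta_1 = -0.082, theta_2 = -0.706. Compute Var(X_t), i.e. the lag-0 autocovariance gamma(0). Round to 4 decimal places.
\gamma(0) = 7.5258

For an MA(q) process X_t = eps_t + sum_i theta_i eps_{t-i} with
Var(eps_t) = sigma^2, the variance is
  gamma(0) = sigma^2 * (1 + sum_i theta_i^2).
  sum_i theta_i^2 = (-0.082)^2 + (-0.706)^2 = 0.006724 + 0.498436 = 0.50516.
  gamma(0) = 5 * (1 + 0.50516) = 5 * 1.50516 = 7.5258.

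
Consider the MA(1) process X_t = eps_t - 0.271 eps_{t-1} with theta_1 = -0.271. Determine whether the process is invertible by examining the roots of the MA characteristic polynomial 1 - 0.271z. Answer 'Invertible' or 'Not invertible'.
\text{Invertible}

The MA(q) characteristic polynomial is P(z) = 1 - 0.271z.
Invertibility requires all roots to lie outside the unit circle, i.e. |z| > 1 for every root.
This is linear in z: 1 + (-0.271) z = 0  =>  z = -1/(-0.271) = 3.690037,  |z| = 3.690037.
Moduli of all roots: 3.6900.
All moduli strictly greater than 1? Yes.
Verdict: Invertible.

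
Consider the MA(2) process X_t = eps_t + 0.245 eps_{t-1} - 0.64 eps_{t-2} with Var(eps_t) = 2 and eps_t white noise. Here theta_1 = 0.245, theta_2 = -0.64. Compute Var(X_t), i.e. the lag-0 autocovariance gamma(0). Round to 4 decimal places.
\gamma(0) = 2.9393

For an MA(q) process X_t = eps_t + sum_i theta_i eps_{t-i} with
Var(eps_t) = sigma^2, the variance is
  gamma(0) = sigma^2 * (1 + sum_i theta_i^2).
  sum_i theta_i^2 = (0.245)^2 + (-0.64)^2 = 0.060025 + 0.4096 = 0.469625.
  gamma(0) = 2 * (1 + 0.469625) = 2 * 1.469625 = 2.93925, which rounds to 2.9393.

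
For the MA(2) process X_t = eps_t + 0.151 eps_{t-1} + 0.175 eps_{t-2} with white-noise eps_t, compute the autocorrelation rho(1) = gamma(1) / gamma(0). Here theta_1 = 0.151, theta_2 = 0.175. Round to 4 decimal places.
\rho(1) = 0.1684

For an MA(q) process with theta_0 = 1, the autocovariance is
  gamma(k) = sigma^2 * sum_{i=0..q-k} theta_i * theta_{i+k},
and rho(k) = gamma(k) / gamma(0). Sigma^2 cancels.
  numerator   = (1)*(0.151) + (0.151)*(0.175) = 0.177425.
  denominator = (1)^2 + (0.151)^2 + (0.175)^2 = 1.053426.
  rho(1) = 0.177425 / 1.053426 = 0.1684.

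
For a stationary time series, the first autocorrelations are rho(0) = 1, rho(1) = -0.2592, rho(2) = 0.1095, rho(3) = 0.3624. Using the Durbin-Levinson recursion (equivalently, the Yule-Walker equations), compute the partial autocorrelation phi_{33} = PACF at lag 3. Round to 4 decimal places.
\phi_{33} = 0.4310

The PACF at lag k is phi_{kk}, the last component of the solution
to the Yule-Walker system G_k phi = r_k where
  (G_k)_{ij} = rho(|i - j|), (r_k)_i = rho(i), i,j = 1..k.
Equivalently, Durbin-Levinson gives phi_{kk} iteratively:
  phi_{11} = rho(1)
  phi_{kk} = [rho(k) - sum_{j=1..k-1} phi_{k-1,j} rho(k-j)]
            / [1 - sum_{j=1..k-1} phi_{k-1,j} rho(j)],
  phi_{k,j} = phi_{k-1,j} - phi_{kk} phi_{k-1,k-j},  j = 1..k-1.
Step k = 1:
  phi_11 = rho(1) = -0.2592.
Step k = 2:
  phi_22 = [rho(2) - phi_11 rho(1)] / [1 - phi_11 rho(1)] = [0.1095 - (-0.2592)(-0.2592)] / [1 - (-0.2592)(-0.2592)]
         = 0.04231536 / 0.93281536 = 0.045363.
  Update: phi_21 = phi_11 - phi_22 phi_11 = -0.2592 - (0.045363)(-0.2592) = -0.247442.
Step k = 3:
  phi_33 = [rho(3) - phi_21 rho(2) - phi_22 rho(1)] / [1 - phi_21 rho(1) - phi_22 rho(2)]
    numerator   = 0.3624 - (-0.247442)(0.1095) - (0.045363)(-0.2592) = 0.40125299
    denominator = 1 - (-0.247442)(-0.2592) - (0.045363)(0.1095) = 0.93089581
  phi_33 = 0.40125299 / 0.93089581 = 0.431.
Therefore phi_{33} = 0.4310.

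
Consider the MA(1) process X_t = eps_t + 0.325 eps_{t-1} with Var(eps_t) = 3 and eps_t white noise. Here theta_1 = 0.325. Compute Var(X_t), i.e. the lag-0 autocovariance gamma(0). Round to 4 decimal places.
\gamma(0) = 3.3169

For an MA(q) process X_t = eps_t + sum_i theta_i eps_{t-i} with
Var(eps_t) = sigma^2, the variance is
  gamma(0) = sigma^2 * (1 + sum_i theta_i^2).
  sum_i theta_i^2 = (0.325)^2 = 0.105625.
  gamma(0) = 3 * (1 + 0.105625) = 3 * 1.105625 = 3.316875, which rounds to 3.3169.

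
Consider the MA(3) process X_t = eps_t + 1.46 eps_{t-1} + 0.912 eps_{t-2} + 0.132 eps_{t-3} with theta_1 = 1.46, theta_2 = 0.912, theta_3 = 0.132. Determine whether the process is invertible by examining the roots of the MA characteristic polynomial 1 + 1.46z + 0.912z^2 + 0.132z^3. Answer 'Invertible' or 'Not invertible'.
\text{Invertible}

The MA(q) characteristic polynomial is P(z) = 1 + 1.46z + 0.912z^2 + 0.132z^3.
Invertibility requires all roots to lie outside the unit circle, i.e. |z| > 1 for every root.
Degree 3: look for a simple real root z0 first, then factor out (1 - z/z0) and solve the remaining quadratic.
Testing z0 = -5: P(-5) = 1 + (1.46)(-5) + (0.912)(-5)^2 + (0.132)(-5)^3
  = 1 + (-7.3) + (22.8) + (-16.5) = 0.  So z_0 = -5 is a root, |z_0| = 5.
Divide out the factor (1 + 0.2 z) = (1 - z/z0) (since 1/z0 = -0.2):
  P(z) = (1 + 0.2 z)(1 + (1.26) z + (0.66) z^2)
  [check: z-coef 1.26 - (-0.2) = 1.46; z^2-coef 0.66 - (-0.2)(1.26) = 0.912; z^3-coef -(-0.2)(0.66) = 0.132.]
Remaining roots from the quadratic factor 1 + (1.26) z + (0.66) z^2:
  Set 1 + (1.26) z + (0.66) z^2 = 0, i.e. a z^2 + b z + c = 0 with a = 0.66, b = 1.26, c = 1.
  Discriminant D = b^2 - 4ac = (1.26)^2 - 4*(0.66)*1 = 1.5876 - (2.64) = -1.0524.
  D < 0, so the roots are the complex-conjugate pair z = (-b +/- i sqrt(-D)) / (2a) = -0.9545 +/- 0.7772i.
  For a conjugate pair |z|^2 = z * conj(z) = (product of roots) = c/a = 1/(0.66) = 1.515152, so |z| = sqrt(1.515152) = 1.2309 for both roots.
Moduli of all roots: 5.0000, 1.2309, 1.2309.
All moduli strictly greater than 1? Yes.
Verdict: Invertible.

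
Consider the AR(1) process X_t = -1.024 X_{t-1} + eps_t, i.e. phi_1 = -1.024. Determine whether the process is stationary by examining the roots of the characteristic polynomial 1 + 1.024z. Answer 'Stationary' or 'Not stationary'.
\text{Not stationary}

The AR(p) characteristic polynomial is P(z) = 1 + 1.024z.
Stationarity requires all roots to lie outside the unit circle, i.e. |z| > 1 for every root.
This is linear in z: 1 + (1.024) z = 0  =>  z = -1/(1.024) = -0.976562,  |z| = 0.976562.
Moduli of all roots: 0.9766.
All moduli strictly greater than 1? No.
Verdict: Not stationary.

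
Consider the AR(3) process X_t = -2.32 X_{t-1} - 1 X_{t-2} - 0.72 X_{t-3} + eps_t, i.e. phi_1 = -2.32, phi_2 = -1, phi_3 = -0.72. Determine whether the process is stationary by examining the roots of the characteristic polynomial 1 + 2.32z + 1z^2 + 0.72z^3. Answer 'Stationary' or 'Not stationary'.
\text{Not stationary}

The AR(p) characteristic polynomial is P(z) = 1 + 2.32z + 1z^2 + 0.72z^3.
Stationarity requires all roots to lie outside the unit circle, i.e. |z| > 1 for every root.
Degree 3: look for a simple real root z0 first, then factor out (1 - z/z0) and solve the remaining quadratic.
Testing z0 = -0.5: P(-0.5) = 1 + (2.32)(-0.5) + (1)(-0.5)^2 + (0.72)(-0.5)^3
  = 1 + (-1.16) + (0.25) + (-0.09) = 0.  So z_0 = -0.5 is a root, |z_0| = 0.5.
Divide out the factor (1 + 2 z) = (1 - z/z0) (since 1/z0 = -2):
  P(z) = (1 + 2 z)(1 + (0.32) z + (0.36) z^2)
  [check: z-coef 0.32 - (-2) = 2.32; z^2-coef 0.36 - (-2)(0.32) = 1; z^3-coef -(-2)(0.36) = 0.72.]
Remaining roots from the quadratic factor 1 + (0.32) z + (0.36) z^2:
  Set 1 + (0.32) z + (0.36) z^2 = 0, i.e. a z^2 + b z + c = 0 with a = 0.36, b = 0.32, c = 1.
  Discriminant D = b^2 - 4ac = (0.32)^2 - 4*(0.36)*1 = 0.1024 - (1.44) = -1.3376.
  D < 0, so the roots are the complex-conjugate pair z = (-b +/- i sqrt(-D)) / (2a) = -0.4444 +/- 1.6063i.
  For a conjugate pair |z|^2 = z * conj(z) = (product of roots) = c/a = 1/(0.36) = 2.777778, so |z| = sqrt(2.777778) = 1.6667 for both roots.
Moduli of all roots: 0.5000, 1.6667, 1.6667.
All moduli strictly greater than 1? No.
Verdict: Not stationary.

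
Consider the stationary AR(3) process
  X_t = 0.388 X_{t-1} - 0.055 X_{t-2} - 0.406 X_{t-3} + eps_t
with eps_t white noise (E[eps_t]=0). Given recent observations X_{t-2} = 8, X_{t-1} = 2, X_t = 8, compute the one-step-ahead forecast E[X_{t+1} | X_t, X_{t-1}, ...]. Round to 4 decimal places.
E[X_{t+1} \mid \mathcal F_t] = -0.2540

For an AR(p) model X_t = c + sum_i phi_i X_{t-i} + eps_t, the
one-step-ahead conditional mean is
  E[X_{t+1} | X_t, ...] = c + sum_i phi_i X_{t+1-i}.
Substitute known values:
  E[X_{t+1} | ...] = (0.388) * (8) + (-0.055) * (2) + (-0.406) * (8)
                   = -0.2540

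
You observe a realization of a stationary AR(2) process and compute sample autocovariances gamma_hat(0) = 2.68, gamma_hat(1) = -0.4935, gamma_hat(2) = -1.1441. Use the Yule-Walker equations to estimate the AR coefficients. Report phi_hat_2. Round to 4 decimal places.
\hat\phi_{2} = -0.4770

The Yule-Walker equations for an AR(p) process read, in matrix form,
  Gamma_p phi = r_p,   with   (Gamma_p)_{ij} = gamma(|i - j|),
                       (r_p)_i = gamma(i),   i,j = 1..p.
Substitute the sample gammas (Toeplitz matrix and right-hand side of size 2):
  Gamma_p = [[2.68, -0.4935], [-0.4935, 2.68]]
  r_p     = [-0.4935, -1.1441]
Written out:
  2.68 phi_1 - 0.4935 phi_2 = -0.4935
  -0.4935 phi_1 + 2.68 phi_2 = -1.1441
Solve by Cramer's rule:
  det = gamma(0)^2 - gamma(1)^2 = (2.68)^2 - (-0.4935)^2 = 7.1824 - 0.24354225 = 6.93885775
  phi_hat_1 = [gamma(1) gamma(0) - gamma(1) gamma(2)] / det = [(-0.4935)(2.68) - (-0.4935)(-1.1441)] / 6.93885775 = -1.88719335 / 6.93885775 = -0.272
  phi_hat_2 = [gamma(0) gamma(2) - gamma(1)^2] / det = [(2.68)(-1.1441) - (-0.4935)^2] / 6.93885775 = -3.30973025 / 6.93885775 = -0.477
So phi_hat = [-0.2720, -0.4770].
Therefore phi_hat_2 = -0.4770.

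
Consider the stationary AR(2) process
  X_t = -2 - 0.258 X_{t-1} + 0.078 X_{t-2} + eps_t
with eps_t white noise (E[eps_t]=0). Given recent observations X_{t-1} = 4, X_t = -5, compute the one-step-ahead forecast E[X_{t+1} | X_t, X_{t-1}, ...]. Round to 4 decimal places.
E[X_{t+1} \mid \mathcal F_t] = -0.3980

For an AR(p) model X_t = c + sum_i phi_i X_{t-i} + eps_t, the
one-step-ahead conditional mean is
  E[X_{t+1} | X_t, ...] = c + sum_i phi_i X_{t+1-i}.
Substitute known values:
  E[X_{t+1} | ...] = -2 + (-0.258) * (-5) + (0.078) * (4)
                   = -0.3980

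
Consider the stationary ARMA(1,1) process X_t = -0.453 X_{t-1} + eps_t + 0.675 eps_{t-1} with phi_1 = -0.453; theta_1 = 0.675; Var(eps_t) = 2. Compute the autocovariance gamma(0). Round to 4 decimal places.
\gamma(0) = 2.1240

Multiply the model equation by X_{t-k} and take expectations. With theta_0 = psi_0 = 1 and psi_j the MA(infinity) weights, this gives
  gamma(k) - sum_i phi_i gamma(k-i) = c_k,
  c_k = sigma^2 * sum_{j=k..q} theta_j psi_{j-k}   (c_k = 0 for k > q),
using gamma(-m) = gamma(m).
psi-weights needed (psi_j = theta_j + sum_i phi_i psi_{j-i}):
  psi_1 = theta_1 + phi_1 = 0.675 + (-0.453) = 0.222
Right-hand sides:
  c_0 = sigma^2 (1 + theta_1 psi_1) = 2 * (1 + (0.675)(0.222)) = 2 * 1.14985 = 2.2997
  c_1 = sigma^2 theta_1 = 2 * (0.675) = 1.35
  c_2 = 0
Equations for k = 0 and k = 1 (AR order 1):
  gamma(0) = phi_1 gamma(1) + c_0
  gamma(1) = phi_1 gamma(0) + c_1
Substituting the second into the first: gamma(0) (1 - phi_1^2) = c_0 + phi_1 c_1, so
  gamma(0) = (c_0 + phi_1 c_1) / (1 - phi_1^2) = (2.2997 + (-0.453)(1.35)) / (1 - (-0.453)^2) = 1.68815 / 0.794791 = 2.124018.
Therefore gamma(0) = 2.1240 (to 4 decimal places).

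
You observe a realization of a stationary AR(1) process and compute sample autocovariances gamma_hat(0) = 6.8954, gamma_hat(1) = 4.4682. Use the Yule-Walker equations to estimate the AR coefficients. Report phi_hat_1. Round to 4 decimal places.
\hat\phi_{1} = 0.6480

The Yule-Walker equations for an AR(p) process read, in matrix form,
  Gamma_p phi = r_p,   with   (Gamma_p)_{ij} = gamma(|i - j|),
                       (r_p)_i = gamma(i),   i,j = 1..p.
Substitute the sample gammas (Toeplitz matrix and right-hand side of size 1):
  Gamma_p = [[6.8954]]
  r_p     = [4.4682]
With p = 1 this is the single equation gamma(0) phi_1 = gamma(1):
  phi_hat_1 = gamma(1) / gamma(0) = 4.4682 / 6.8954 = 0.6480.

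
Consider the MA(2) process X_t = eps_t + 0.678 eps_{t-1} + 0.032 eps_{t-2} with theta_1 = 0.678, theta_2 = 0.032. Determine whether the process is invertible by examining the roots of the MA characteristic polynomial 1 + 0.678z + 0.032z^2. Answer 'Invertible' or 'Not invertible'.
\text{Invertible}

The MA(q) characteristic polynomial is P(z) = 1 + 0.678z + 0.032z^2.
Invertibility requires all roots to lie outside the unit circle, i.e. |z| > 1 for every root.
Set 1 + (0.678) z + (0.032) z^2 = 0, i.e. a z^2 + b z + c = 0 with a = 0.032, b = 0.678, c = 1.
Discriminant D = b^2 - 4ac = (0.678)^2 - 4*(0.032)*1 = 0.459684 - (0.128) = 0.331684.
D >= 0, so the roots are real: z = (-b +/- sqrt(D)) / (2a) = (-0.678 +/- 0.57592) / (0.064).
  z_1 = (-0.678 + 0.57592) / (0.064) = -1.595,   |z_1| = 1.595.
  z_2 = (-0.678 - 0.57592) / (0.064) = -19.5925,   |z_2| = 19.5925.
Moduli of all roots: 1.5950, 19.5925.
All moduli strictly greater than 1? Yes.
Verdict: Invertible.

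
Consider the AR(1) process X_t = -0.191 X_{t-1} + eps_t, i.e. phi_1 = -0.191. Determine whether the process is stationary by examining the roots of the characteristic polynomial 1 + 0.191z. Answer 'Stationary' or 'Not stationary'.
\text{Stationary}

The AR(p) characteristic polynomial is P(z) = 1 + 0.191z.
Stationarity requires all roots to lie outside the unit circle, i.e. |z| > 1 for every root.
This is linear in z: 1 + (0.191) z = 0  =>  z = -1/(0.191) = -5.235602,  |z| = 5.235602.
Moduli of all roots: 5.2356.
All moduli strictly greater than 1? Yes.
Verdict: Stationary.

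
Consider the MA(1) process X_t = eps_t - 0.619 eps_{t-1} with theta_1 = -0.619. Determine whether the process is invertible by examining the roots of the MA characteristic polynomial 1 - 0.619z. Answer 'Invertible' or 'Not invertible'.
\text{Invertible}

The MA(q) characteristic polynomial is P(z) = 1 - 0.619z.
Invertibility requires all roots to lie outside the unit circle, i.e. |z| > 1 for every root.
This is linear in z: 1 + (-0.619) z = 0  =>  z = -1/(-0.619) = 1.615509,  |z| = 1.615509.
Moduli of all roots: 1.6155.
All moduli strictly greater than 1? Yes.
Verdict: Invertible.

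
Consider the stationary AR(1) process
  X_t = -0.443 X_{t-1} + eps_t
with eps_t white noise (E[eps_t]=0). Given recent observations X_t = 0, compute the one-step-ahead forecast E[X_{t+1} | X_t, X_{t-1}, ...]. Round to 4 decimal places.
E[X_{t+1} \mid \mathcal F_t] = 0.0000

For an AR(p) model X_t = c + sum_i phi_i X_{t-i} + eps_t, the
one-step-ahead conditional mean is
  E[X_{t+1} | X_t, ...] = c + sum_i phi_i X_{t+1-i}.
Substitute known values:
  E[X_{t+1} | ...] = (-0.443) * (0)
                   = 0.0000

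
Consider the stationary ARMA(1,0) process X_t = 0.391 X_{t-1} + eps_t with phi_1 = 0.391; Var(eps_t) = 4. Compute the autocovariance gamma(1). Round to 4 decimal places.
\gamma(1) = 1.8463

Multiply the model equation by X_{t-k} and take expectations. With theta_0 = psi_0 = 1 and psi_j the MA(infinity) weights, this gives
  gamma(k) - sum_i phi_i gamma(k-i) = c_k,
  c_k = sigma^2 * sum_{j=k..q} theta_j psi_{j-k}   (c_k = 0 for k > q),
using gamma(-m) = gamma(m).
Pure AR (q = 0): c_0 = sigma^2 = 4, c_k = 0 for k >= 1.
Equations for k = 0 and k = 1 (AR order 1):
  gamma(0) = phi_1 gamma(1) + c_0
  gamma(1) = phi_1 gamma(0) + c_1
Substituting the second into the first: gamma(0) (1 - phi_1^2) = c_0 + phi_1 c_1, so
  gamma(0) = c_0 / (1 - phi_1^2) = 4 / (1 - (0.391)^2) = 4 / 0.847119 = 4.721887.
  gamma(1) = phi_1 gamma(0) = (0.391)(4.721887) = 1.846258.
Therefore gamma(1) = 1.8463 (to 4 decimal places).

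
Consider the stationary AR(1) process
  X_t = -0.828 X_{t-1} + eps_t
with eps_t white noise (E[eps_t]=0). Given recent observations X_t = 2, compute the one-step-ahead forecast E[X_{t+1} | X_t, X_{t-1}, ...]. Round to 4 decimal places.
E[X_{t+1} \mid \mathcal F_t] = -1.6560

For an AR(p) model X_t = c + sum_i phi_i X_{t-i} + eps_t, the
one-step-ahead conditional mean is
  E[X_{t+1} | X_t, ...] = c + sum_i phi_i X_{t+1-i}.
Substitute known values:
  E[X_{t+1} | ...] = (-0.828) * (2)
                   = -1.6560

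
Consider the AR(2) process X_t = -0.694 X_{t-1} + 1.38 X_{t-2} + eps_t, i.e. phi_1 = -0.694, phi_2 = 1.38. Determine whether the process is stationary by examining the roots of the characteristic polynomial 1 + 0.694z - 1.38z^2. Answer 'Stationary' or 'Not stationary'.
\text{Not stationary}

The AR(p) characteristic polynomial is P(z) = 1 + 0.694z - 1.38z^2.
Stationarity requires all roots to lie outside the unit circle, i.e. |z| > 1 for every root.
Set 1 + (0.694) z + (-1.38) z^2 = 0, i.e. a z^2 + b z + c = 0 with a = -1.38, b = 0.694, c = 1.
Discriminant D = b^2 - 4ac = (0.694)^2 - 4*(-1.38)*1 = 0.481636 - (-5.52) = 6.001636.
D >= 0, so the roots are real: z = (-b +/- sqrt(D)) / (2a) = (-0.694 +/- 2.449824) / (-2.76).
  z_1 = (-0.694 + 2.449824) / (-2.76) = -0.6362,   |z_1| = 0.6362.
  z_2 = (-0.694 - 2.449824) / (-2.76) = 1.1391,   |z_2| = 1.1391.
Moduli of all roots: 0.6362, 1.1391.
All moduli strictly greater than 1? No.
Verdict: Not stationary.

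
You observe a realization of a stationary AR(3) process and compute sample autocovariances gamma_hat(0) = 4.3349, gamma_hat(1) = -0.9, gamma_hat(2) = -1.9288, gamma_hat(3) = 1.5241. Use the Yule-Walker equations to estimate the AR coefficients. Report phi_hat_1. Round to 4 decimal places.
\hat\phi_{1} = -0.2370

The Yule-Walker equations for an AR(p) process read, in matrix form,
  Gamma_p phi = r_p,   with   (Gamma_p)_{ij} = gamma(|i - j|),
                       (r_p)_i = gamma(i),   i,j = 1..p.
Substitute the sample gammas (Toeplitz matrix and right-hand side of size 3):
  Gamma_p = [[4.3349, -0.9, -1.9288], [-0.9, 4.3349, -0.9], [-1.9288, -0.9, 4.3349]]
  r_p     = [-0.9, -1.9288, 1.5241]
Written out (R1..R3):
  (R1) 4.3349 phi_1 - 0.9 phi_2 - 1.9288 phi_3 = -0.9
  (R2) -0.9 phi_1 + 4.3349 phi_2 - 0.9 phi_3 = -1.9288
  (R3) -1.9288 phi_1 - 0.9 phi_2 + 4.3349 phi_3 = 1.5241
Gaussian elimination:
  R2 <- R2 - (-0.9/4.3349) R1 = R2 - (-0.207617) R1:  4.148044 phi_2 - 1.300452 phi_3 = -2.115656
  R3 <- R3 - (-1.9288/4.3349) R1 = R3 - (-0.444947) R1:  -1.300452 phi_2 + 3.476687 phi_3 = 1.123648
  R3 <- R3 - (-1.300452/4.148044) R2 = R3 - (-0.31351) R2:  3.068982 phi_3 = 0.460369
Back-substitution:
  phi_hat_3 = 0.460369 / 3.068982 = 0.150007
  phi_hat_2 = (-2.115656 - (-1.300452)(0.150007)) / 4.148044 = -0.463008
  phi_hat_1 = (-0.9 - (-0.9)(-0.463008) - (-1.9288)(0.150007)) / 4.3349 = -0.237001
So phi_hat = [-0.2370, -0.4630, 0.1500].
Therefore phi_hat_1 = -0.2370.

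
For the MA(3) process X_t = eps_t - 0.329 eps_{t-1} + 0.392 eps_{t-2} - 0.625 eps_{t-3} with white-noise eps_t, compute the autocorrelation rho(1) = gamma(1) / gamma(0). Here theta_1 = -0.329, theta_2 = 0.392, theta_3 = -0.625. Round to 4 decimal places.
\rho(1) = -0.4254

For an MA(q) process with theta_0 = 1, the autocovariance is
  gamma(k) = sigma^2 * sum_{i=0..q-k} theta_i * theta_{i+k},
and rho(k) = gamma(k) / gamma(0). Sigma^2 cancels.
  numerator   = (1)*(-0.329) + (-0.329)*(0.392) + (0.392)*(-0.625) = -0.702968.
  denominator = (1)^2 + (-0.329)^2 + (0.392)^2 + (-0.625)^2 = 1.65253.
  rho(1) = -0.702968 / 1.65253 = -0.4254.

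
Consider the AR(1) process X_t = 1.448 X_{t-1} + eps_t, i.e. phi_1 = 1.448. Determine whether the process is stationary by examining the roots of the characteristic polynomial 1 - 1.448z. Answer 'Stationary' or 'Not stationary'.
\text{Not stationary}

The AR(p) characteristic polynomial is P(z) = 1 - 1.448z.
Stationarity requires all roots to lie outside the unit circle, i.e. |z| > 1 for every root.
This is linear in z: 1 + (-1.448) z = 0  =>  z = -1/(-1.448) = 0.690608,  |z| = 0.690608.
Moduli of all roots: 0.6906.
All moduli strictly greater than 1? No.
Verdict: Not stationary.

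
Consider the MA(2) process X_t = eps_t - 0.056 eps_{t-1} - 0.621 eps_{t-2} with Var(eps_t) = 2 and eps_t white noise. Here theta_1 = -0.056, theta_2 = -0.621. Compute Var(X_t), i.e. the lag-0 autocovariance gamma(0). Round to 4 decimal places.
\gamma(0) = 2.7776

For an MA(q) process X_t = eps_t + sum_i theta_i eps_{t-i} with
Var(eps_t) = sigma^2, the variance is
  gamma(0) = sigma^2 * (1 + sum_i theta_i^2).
  sum_i theta_i^2 = (-0.056)^2 + (-0.621)^2 = 0.003136 + 0.385641 = 0.388777.
  gamma(0) = 2 * (1 + 0.388777) = 2 * 1.388777 = 2.777554, which rounds to 2.7776.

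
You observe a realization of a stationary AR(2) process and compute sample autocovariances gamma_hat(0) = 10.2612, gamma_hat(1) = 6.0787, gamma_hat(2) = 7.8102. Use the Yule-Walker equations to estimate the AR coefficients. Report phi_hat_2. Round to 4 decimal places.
\hat\phi_{2} = 0.6320

The Yule-Walker equations for an AR(p) process read, in matrix form,
  Gamma_p phi = r_p,   with   (Gamma_p)_{ij} = gamma(|i - j|),
                       (r_p)_i = gamma(i),   i,j = 1..p.
Substitute the sample gammas (Toeplitz matrix and right-hand side of size 2):
  Gamma_p = [[10.2612, 6.0787], [6.0787, 10.2612]]
  r_p     = [6.0787, 7.8102]
Written out:
  10.2612 phi_1 + 6.0787 phi_2 = 6.0787
  6.0787 phi_1 + 10.2612 phi_2 = 7.8102
Solve by Cramer's rule:
  det = gamma(0)^2 - gamma(1)^2 = (10.2612)^2 - (6.0787)^2 = 105.29222544 - 36.95059369 = 68.34163175
  phi_hat_1 = [gamma(1) gamma(0) - gamma(1) gamma(2)] / det = [(6.0787)(10.2612) - (6.0787)(7.8102)] / 68.34163175 = 14.8988937 / 68.34163175 = 0.218
  phi_hat_2 = [gamma(0) gamma(2) - gamma(1)^2] / det = [(10.2612)(7.8102) - (6.0787)^2] / 68.34163175 = 43.19143055 / 68.34163175 = 0.632
So phi_hat = [0.2180, 0.6320].
Therefore phi_hat_2 = 0.6320.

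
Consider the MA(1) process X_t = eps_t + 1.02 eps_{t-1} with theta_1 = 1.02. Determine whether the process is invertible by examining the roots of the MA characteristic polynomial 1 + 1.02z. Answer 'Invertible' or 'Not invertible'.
\text{Not invertible}

The MA(q) characteristic polynomial is P(z) = 1 + 1.02z.
Invertibility requires all roots to lie outside the unit circle, i.e. |z| > 1 for every root.
This is linear in z: 1 + (1.02) z = 0  =>  z = -1/(1.02) = -0.980392,  |z| = 0.980392.
Moduli of all roots: 0.9804.
All moduli strictly greater than 1? No.
Verdict: Not invertible.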